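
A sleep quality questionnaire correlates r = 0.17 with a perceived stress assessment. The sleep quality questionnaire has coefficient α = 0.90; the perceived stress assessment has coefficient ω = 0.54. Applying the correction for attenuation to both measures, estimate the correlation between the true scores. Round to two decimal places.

0.24

r_true = r_obs / √(r_xx · r_yy) = 0.17 / √(0.90 × 0.54) = 0.17 / √0.4860 = 0.17 / 0.6971 ≈ 0.24.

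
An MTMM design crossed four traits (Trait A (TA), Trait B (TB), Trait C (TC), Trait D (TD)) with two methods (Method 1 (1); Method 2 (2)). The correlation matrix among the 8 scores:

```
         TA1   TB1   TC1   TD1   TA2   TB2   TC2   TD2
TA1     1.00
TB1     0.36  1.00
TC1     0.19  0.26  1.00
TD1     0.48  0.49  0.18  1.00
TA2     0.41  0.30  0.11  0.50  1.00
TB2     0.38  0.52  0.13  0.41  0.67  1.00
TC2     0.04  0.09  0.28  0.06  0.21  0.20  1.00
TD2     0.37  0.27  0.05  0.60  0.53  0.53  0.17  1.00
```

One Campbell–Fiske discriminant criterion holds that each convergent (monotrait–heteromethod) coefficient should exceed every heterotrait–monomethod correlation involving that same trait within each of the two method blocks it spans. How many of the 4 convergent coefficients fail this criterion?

2

Checking each validity diagonal entry against its comparison values:
TA (methods 1·2): 0.41 vs {0.36, 0.67, 0.19, 0.21, 0.48, 0.53} → fail.
TB (methods 1·2): 0.52 vs {0.36, 0.67, 0.26, 0.20, 0.49, 0.53} → fail.
TC (methods 1·2): 0.28 vs {0.19, 0.21, 0.26, 0.20, 0.18, 0.17} → pass.
TD (methods 1·2): 0.60 vs {0.48, 0.53, 0.49, 0.53, 0.18, 0.17} → pass.
2 of 4 fail.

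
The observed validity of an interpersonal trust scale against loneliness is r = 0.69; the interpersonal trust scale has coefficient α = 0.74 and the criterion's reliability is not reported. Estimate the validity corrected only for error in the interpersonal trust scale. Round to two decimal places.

0.80

Single correction: r_c = r_obs / √r_xx = 0.69 / √0.74 = 0.69 / 0.8602 ≈ 0.80.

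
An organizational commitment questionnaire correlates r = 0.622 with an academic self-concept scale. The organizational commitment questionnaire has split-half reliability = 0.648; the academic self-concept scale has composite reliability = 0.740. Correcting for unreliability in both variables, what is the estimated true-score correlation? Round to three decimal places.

r_true = r_obs / √(r_xx · r_yy) = 0.622 / √(0.648 × 0.740) = 0.622 / √0.479520 = 0.622 / 0.6925 ≈ 0.898.

0.898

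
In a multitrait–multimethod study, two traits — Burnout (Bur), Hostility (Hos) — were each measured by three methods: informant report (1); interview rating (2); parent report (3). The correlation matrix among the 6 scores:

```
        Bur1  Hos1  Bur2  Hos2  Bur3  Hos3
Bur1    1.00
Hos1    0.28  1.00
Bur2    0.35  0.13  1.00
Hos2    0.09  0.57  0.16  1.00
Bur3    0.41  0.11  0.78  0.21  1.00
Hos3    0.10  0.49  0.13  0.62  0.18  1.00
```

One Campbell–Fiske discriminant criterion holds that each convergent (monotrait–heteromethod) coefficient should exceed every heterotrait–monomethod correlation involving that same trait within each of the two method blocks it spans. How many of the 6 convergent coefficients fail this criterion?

Each convergent coefficient versus the relevant comparison correlations:
Bur (methods 1·2): 0.35 vs {0.28, 0.16} → pass.
Bur (methods 1·3): 0.41 vs {0.28, 0.18} → pass.
Bur (methods 2·3): 0.78 vs {0.16, 0.18} → pass.
Hos (methods 1·2): 0.57 vs {0.28, 0.16} → pass.
Hos (methods 1·3): 0.49 vs {0.28, 0.18} → pass.
Hos (methods 2·3): 0.62 vs {0.16, 0.18} → pass.
0 of 6 fail.

0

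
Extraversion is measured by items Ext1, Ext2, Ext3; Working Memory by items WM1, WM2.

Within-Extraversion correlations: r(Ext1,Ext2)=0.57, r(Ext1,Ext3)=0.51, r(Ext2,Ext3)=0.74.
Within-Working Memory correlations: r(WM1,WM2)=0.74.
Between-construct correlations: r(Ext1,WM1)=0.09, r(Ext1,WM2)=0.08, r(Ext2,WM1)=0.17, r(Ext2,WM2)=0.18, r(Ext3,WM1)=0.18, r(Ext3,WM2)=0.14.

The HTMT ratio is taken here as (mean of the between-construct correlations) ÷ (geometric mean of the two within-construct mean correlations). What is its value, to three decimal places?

Mean between = 0.84/6 = 0.1400.
Mean within-Ext = 1.82/3 = 0.6067; mean within-WM = 0.74/1 = 0.7400.
Geometric mean = √(0.6067 × 0.7400) = 0.6700.
HTMT = 0.1400 / 0.6700 = 0.209.

0.209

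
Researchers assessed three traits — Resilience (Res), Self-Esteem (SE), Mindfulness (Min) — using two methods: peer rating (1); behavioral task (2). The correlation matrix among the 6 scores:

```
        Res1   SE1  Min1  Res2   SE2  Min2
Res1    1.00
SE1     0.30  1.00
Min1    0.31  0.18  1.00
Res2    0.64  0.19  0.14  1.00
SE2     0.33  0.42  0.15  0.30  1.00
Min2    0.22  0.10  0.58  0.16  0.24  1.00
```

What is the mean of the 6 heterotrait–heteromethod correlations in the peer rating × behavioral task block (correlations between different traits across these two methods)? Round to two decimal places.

0.19

HTHM values (method 1 × method 2): 0.33, 0.22, 0.19, 0.10, 0.14, 0.15; mean = 1.13/6 = 0.19.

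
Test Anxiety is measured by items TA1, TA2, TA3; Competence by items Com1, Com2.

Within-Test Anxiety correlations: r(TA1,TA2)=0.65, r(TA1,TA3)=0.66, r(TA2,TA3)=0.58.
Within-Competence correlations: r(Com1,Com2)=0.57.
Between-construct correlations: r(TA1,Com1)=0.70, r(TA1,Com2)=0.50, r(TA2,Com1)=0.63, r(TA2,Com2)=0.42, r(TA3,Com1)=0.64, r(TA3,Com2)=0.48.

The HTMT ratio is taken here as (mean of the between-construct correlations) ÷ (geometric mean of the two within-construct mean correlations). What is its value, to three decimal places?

0.937

Mean between = 3.37/6 = 0.5617.
Mean within-TA = 1.89/3 = 0.6300; mean within-Com = 0.57/1 = 0.5700.
Geometric mean = √(0.6300 × 0.5700) = 0.5992.
HTMT = 0.5617 / 0.5992 = 0.937.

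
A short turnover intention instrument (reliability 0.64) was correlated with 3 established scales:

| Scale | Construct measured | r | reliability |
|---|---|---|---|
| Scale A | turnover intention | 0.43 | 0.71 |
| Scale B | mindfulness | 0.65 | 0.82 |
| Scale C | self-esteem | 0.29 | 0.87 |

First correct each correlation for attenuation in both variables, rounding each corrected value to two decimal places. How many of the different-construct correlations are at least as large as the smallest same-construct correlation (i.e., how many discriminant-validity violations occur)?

Disattenuated r (r / √(r_scale · r_new)):
  Scale A (conv): 0.43 / √(0.71·0.64) = 0.64
  Scale B (disc): 0.65 / √(0.82·0.64) = 0.90
  Scale C (disc): 0.29 / √(0.87·0.64) = 0.39
Smallest convergent = 0.64. Discriminant values: 0.90, 0.39; count ≥ 0.64 → 1.

1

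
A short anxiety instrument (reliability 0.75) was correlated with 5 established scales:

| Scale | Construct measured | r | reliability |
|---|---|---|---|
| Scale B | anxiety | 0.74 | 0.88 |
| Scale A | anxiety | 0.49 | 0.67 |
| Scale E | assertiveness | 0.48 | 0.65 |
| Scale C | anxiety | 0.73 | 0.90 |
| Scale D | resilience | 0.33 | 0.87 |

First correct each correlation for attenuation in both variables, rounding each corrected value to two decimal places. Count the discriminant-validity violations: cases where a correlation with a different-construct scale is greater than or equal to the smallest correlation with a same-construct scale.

Disattenuated r (r / √(r_scale · r_new)):
  Scale B (conv): 0.74 / √(0.88·0.75) = 0.91
  Scale A (conv): 0.49 / √(0.67·0.75) = 0.69
  Scale E (disc): 0.48 / √(0.65·0.75) = 0.69
  Scale C (conv): 0.73 / √(0.90·0.75) = 0.89
  Scale D (disc): 0.33 / √(0.87·0.75) = 0.41
Smallest convergent = 0.69. Discriminant values: 0.69, 0.41; count ≥ 0.69 → 1.

1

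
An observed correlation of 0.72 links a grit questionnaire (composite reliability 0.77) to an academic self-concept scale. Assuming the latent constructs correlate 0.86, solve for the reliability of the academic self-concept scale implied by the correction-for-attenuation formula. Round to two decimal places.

0.91

r_true = r_obs / √(r_xx · r_yy) ⇒ 0.86 = 0.72 / √(0.77 · r_yy).
√(0.77 · r_yy) = 0.72 / 0.86 = 0.8372; 0.77 · r_yy = 0.7009; r_yy = 0.7009 / 0.77 ≈ 0.91.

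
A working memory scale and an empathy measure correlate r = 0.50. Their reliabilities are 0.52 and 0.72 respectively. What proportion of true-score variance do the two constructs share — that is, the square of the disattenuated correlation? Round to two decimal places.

0.67

Disattenuated r = 0.50 / √(0.52 × 0.72) = 0.50 / 0.6119 = 0.8171.
Shared true-score variance = 0.8171² = 0.6677 ≈ 0.67.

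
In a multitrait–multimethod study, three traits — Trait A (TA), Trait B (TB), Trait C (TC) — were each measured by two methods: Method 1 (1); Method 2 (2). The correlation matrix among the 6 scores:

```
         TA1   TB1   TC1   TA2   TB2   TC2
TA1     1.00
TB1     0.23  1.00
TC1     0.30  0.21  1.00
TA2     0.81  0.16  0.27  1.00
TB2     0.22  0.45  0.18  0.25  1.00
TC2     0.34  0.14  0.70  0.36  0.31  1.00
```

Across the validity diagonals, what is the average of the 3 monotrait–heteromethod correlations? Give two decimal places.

Convergent values: 0.81, 0.45, 0.70; mean = 1.96/3 = 0.65.

0.65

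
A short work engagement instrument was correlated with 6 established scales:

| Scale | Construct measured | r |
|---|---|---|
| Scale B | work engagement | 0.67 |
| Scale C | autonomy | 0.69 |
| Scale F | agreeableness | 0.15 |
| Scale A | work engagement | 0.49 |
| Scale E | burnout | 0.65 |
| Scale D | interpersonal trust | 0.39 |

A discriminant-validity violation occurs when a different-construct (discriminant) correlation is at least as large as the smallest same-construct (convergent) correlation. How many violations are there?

Convergent (same construct = work engagement): Scale B, Scale A.
Smallest convergent = 0.49. Discriminant values: 0.69, 0.15, 0.65, 0.39; count ≥ 0.49 → 2.

2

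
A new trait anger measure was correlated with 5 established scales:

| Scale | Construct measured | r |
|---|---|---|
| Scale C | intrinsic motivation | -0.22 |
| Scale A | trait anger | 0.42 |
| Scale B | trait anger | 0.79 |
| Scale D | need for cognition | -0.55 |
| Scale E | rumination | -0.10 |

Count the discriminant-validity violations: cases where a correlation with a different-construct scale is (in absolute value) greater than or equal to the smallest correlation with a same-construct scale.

Convergent (same construct = trait anger): Scale A, Scale B.
Smallest convergent = 0.42. Discriminant |r|: 0.22, 0.55, 0.10; count ≥ 0.42 → 1.

1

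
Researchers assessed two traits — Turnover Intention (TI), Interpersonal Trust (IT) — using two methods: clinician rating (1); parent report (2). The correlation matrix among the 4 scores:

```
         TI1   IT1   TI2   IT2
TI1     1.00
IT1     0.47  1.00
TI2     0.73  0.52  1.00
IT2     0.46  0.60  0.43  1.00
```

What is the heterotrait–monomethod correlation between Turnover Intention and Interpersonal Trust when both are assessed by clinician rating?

Different traits, same method: r(TI1, IT1) = 0.47.

0.47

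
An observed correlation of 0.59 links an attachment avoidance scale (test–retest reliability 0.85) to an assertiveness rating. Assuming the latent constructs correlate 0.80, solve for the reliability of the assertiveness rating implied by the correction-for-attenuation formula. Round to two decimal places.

r_true = r_obs / √(r_xx · r_yy) ⇒ 0.80 = 0.59 / √(0.85 · r_yy).
√(0.85 · r_yy) = 0.59 / 0.80 = 0.7375; 0.85 · r_yy = 0.5439; r_yy = 0.5439 / 0.85 ≈ 0.64.

0.64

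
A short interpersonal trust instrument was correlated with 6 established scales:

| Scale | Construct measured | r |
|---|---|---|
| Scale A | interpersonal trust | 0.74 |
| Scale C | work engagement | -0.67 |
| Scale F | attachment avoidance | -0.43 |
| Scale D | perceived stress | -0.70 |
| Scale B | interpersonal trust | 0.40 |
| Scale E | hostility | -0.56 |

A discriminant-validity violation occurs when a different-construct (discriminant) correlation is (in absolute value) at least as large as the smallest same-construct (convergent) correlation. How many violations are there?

4

Convergent (same construct = interpersonal trust): Scale A, Scale B.
Smallest convergent = 0.40. Discriminant |r|: 0.67, 0.43, 0.70, 0.56; count ≥ 0.40 → 4.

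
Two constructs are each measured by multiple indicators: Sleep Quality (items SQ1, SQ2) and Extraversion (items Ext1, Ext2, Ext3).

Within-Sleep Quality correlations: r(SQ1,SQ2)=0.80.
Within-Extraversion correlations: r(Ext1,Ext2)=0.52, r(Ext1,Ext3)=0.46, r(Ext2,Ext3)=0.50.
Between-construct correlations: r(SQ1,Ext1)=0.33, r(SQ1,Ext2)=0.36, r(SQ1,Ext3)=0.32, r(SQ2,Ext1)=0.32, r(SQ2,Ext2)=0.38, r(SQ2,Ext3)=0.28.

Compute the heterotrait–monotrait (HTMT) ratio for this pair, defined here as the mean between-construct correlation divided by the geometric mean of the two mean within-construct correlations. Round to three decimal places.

Between-construct mean = 1.99/6 = 0.3317.
Mean within-SQ = 0.80/1 = 0.8000; mean within-Ext = 1.48/3 = 0.4933.
Geometric mean = √(0.8000 × 0.4933) = 0.6282.
HTMT = 0.3317 / 0.6282 = 0.528.

0.528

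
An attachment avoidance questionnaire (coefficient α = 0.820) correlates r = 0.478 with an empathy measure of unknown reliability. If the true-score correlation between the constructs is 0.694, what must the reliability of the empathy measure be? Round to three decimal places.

r_true = r_obs / √(r_xx · r_yy) ⇒ 0.694 = 0.478 / √(0.820 · r_yy).
√(0.820 · r_yy) = 0.478 / 0.694 = 0.6888; 0.820 · r_yy = 0.4744; r_yy = 0.4744 / 0.820 ≈ 0.579.

0.579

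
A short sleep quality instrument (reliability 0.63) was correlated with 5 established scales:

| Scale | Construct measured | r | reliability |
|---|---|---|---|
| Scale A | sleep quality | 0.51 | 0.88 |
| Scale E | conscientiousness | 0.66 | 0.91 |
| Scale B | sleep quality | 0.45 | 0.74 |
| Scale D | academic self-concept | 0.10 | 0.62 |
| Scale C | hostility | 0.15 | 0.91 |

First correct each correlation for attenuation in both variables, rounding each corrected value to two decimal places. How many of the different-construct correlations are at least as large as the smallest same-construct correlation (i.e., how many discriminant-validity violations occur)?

1

Disattenuated r (r / √(r_scale · r_new)):
  Scale A (conv): 0.51 / √(0.88·0.63) = 0.68
  Scale E (disc): 0.66 / √(0.91·0.63) = 0.87
  Scale B (conv): 0.45 / √(0.74·0.63) = 0.66
  Scale D (disc): 0.10 / √(0.62·0.63) = 0.16
  Scale C (disc): 0.15 / √(0.91·0.63) = 0.20
Smallest convergent = 0.66. Discriminant values: 0.87, 0.16, 0.20; count ≥ 0.66 → 1.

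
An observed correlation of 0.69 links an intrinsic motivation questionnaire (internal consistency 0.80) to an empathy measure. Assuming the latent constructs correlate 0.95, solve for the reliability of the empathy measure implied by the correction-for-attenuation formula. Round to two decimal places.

r_true = r_obs / √(r_xx · r_yy) ⇒ 0.95 = 0.69 / √(0.80 · r_yy).
√(0.80 · r_yy) = 0.69 / 0.95 = 0.7263; 0.80 · r_yy = 0.5275; r_yy = 0.5275 / 0.80 ≈ 0.66.

0.66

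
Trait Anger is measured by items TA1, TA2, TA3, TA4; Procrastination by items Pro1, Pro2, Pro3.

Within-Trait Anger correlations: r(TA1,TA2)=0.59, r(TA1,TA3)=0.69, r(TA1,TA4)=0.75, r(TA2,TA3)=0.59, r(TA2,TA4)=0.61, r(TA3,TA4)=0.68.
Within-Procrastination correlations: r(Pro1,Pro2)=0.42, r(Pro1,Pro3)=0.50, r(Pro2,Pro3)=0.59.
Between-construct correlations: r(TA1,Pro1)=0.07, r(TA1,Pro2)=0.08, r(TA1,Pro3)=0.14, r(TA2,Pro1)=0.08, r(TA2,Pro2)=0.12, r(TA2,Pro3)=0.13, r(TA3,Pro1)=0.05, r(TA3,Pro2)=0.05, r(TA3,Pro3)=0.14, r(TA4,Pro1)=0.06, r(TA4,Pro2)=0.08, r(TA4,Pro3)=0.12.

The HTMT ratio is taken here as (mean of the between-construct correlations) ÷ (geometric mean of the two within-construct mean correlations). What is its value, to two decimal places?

Between-construct mean = 1.12/12 = 0.0933.
Mean within-TA = 3.91/6 = 0.6517; mean within-Pro = 1.51/3 = 0.5033.
Geometric mean = √(0.6517 × 0.5033) = 0.5727.
HTMT = 0.0933 / 0.5727 = 0.16.

0.16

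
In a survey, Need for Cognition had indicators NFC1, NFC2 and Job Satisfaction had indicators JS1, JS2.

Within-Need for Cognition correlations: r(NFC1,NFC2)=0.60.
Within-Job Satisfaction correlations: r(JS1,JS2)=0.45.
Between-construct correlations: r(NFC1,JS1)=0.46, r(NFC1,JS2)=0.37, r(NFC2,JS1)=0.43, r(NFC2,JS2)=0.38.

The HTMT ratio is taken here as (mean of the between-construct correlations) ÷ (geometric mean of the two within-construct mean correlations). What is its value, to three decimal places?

Mean heterotrait r = 1.64/4 = 0.4100.
Mean within-NFC = 0.60/1 = 0.6000; mean within-JS = 0.45/1 = 0.4500.
Geometric mean = √(0.6000 × 0.4500) = 0.5196.
HTMT = 0.4100 / 0.5196 = 0.789.

0.789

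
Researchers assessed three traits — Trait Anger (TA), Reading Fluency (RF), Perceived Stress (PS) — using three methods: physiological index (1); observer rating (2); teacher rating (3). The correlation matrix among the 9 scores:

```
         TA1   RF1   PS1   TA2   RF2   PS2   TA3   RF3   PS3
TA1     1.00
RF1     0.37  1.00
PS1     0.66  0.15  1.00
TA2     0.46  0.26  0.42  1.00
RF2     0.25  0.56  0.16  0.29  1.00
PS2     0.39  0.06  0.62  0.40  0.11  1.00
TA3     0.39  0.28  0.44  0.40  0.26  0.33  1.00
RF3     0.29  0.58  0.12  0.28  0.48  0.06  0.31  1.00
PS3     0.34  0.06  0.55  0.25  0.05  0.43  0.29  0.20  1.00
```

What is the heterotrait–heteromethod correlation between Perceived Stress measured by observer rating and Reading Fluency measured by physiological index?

Different traits and methods: r(PS2, RF1) = 0.06.

0.06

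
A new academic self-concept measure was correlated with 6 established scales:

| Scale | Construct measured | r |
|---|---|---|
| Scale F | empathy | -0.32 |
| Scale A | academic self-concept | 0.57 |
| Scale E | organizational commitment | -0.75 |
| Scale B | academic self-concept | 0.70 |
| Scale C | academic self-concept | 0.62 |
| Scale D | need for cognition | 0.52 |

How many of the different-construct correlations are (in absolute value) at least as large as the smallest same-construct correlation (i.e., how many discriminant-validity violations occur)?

Convergent (same construct = academic self-concept): Scale A, Scale B, Scale C.
Smallest convergent = 0.57. Discriminant |r|: 0.32, 0.75, 0.52; count ≥ 0.57 → 1.

1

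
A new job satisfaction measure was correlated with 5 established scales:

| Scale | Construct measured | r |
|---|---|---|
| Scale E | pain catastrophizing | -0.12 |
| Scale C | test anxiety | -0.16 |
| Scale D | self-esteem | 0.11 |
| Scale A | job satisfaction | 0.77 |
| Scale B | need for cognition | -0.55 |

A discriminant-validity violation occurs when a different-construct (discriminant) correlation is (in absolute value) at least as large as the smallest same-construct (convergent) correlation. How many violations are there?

Convergent (same construct = job satisfaction): Scale A.
Smallest convergent = 0.77. Discriminant |r|: 0.12, 0.16, 0.11, 0.55; count ≥ 0.77 → 0.

0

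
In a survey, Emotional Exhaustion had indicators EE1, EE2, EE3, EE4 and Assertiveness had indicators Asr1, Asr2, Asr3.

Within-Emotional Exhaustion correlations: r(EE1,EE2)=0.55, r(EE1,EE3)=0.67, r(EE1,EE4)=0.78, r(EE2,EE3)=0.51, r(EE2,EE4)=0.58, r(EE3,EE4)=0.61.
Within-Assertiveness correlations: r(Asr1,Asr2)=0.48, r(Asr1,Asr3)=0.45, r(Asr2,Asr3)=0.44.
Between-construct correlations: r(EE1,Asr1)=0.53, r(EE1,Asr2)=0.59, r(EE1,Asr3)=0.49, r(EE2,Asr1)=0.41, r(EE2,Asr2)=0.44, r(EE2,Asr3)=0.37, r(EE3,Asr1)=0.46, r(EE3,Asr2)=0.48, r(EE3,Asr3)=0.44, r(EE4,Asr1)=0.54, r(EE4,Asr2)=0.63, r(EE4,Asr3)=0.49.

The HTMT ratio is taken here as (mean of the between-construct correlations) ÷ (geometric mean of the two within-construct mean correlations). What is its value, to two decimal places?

Mean heterotrait r = 5.87/12 = 0.4892.
Mean within-EE = 3.70/6 = 0.6167; mean within-Asr = 1.37/3 = 0.4567.
Geometric mean = √(0.6167 × 0.4567) = 0.5307.
HTMT = 0.4892 / 0.5307 = 0.92.

0.92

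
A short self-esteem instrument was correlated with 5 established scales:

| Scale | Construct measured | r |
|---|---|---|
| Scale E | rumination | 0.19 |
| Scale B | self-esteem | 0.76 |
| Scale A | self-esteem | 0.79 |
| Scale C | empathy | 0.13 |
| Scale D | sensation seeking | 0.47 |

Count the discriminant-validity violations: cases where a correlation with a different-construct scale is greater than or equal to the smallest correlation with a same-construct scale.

Convergent (same construct = self-esteem): Scale B, Scale A.
Smallest convergent = 0.76. Discriminant values: 0.19, 0.13, 0.47; count ≥ 0.76 → 0.

0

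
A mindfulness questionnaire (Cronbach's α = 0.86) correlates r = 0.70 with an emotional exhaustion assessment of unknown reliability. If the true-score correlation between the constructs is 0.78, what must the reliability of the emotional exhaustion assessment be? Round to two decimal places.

0.94

r_true = r_obs / √(r_xx · r_yy) ⇒ 0.78 = 0.70 / √(0.86 · r_yy).
√(0.86 · r_yy) = 0.70 / 0.78 = 0.8974; 0.86 · r_yy = 0.8053; r_yy = 0.8053 / 0.86 ≈ 0.94.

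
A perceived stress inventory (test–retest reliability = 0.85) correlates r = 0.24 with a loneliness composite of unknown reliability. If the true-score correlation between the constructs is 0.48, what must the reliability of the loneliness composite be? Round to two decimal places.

0.29

r_true = r_obs / √(r_xx · r_yy) ⇒ 0.48 = 0.24 / √(0.85 · r_yy).
√(0.85 · r_yy) = 0.24 / 0.48 = 0.5000; 0.85 · r_yy = 0.2500; r_yy = 0.2500 / 0.85 ≈ 0.29.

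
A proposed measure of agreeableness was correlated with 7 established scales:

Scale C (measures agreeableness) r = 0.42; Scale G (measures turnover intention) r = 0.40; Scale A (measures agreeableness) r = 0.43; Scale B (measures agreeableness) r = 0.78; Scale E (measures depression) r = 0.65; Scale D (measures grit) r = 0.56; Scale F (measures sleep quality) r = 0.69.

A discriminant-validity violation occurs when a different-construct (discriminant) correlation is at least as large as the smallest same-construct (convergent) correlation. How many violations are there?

3

Convergent (same construct = agreeableness): Scale C, Scale A, Scale B.
Smallest convergent = 0.42. Discriminant values: 0.40, 0.65, 0.56, 0.69; count ≥ 0.42 → 3.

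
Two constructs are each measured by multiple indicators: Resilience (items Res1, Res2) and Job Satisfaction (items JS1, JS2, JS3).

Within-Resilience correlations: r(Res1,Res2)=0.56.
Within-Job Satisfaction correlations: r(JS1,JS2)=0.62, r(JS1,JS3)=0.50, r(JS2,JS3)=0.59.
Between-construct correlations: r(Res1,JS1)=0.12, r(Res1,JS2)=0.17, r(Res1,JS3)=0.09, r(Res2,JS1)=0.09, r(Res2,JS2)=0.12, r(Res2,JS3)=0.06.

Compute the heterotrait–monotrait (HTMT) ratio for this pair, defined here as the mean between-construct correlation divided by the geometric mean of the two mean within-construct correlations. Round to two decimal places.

0.19

Mean between = 0.65/6 = 0.1083.
Mean within-Res = 0.56/1 = 0.5600; mean within-JS = 1.71/3 = 0.5700.
Geometric mean = √(0.5600 × 0.5700) = 0.5650.
HTMT = 0.1083 / 0.5650 = 0.19.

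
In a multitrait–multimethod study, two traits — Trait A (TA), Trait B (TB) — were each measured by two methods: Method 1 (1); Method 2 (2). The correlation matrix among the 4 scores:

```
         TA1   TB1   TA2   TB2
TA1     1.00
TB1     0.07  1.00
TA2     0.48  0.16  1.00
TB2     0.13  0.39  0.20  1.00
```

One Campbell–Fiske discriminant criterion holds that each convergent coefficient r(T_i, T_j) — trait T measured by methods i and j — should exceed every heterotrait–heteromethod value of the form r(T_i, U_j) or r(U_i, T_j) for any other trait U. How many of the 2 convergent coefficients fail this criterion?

0

Each convergent coefficient versus the relevant comparison correlations:
TA (methods 1·2): 0.48 vs {0.13, 0.16} → pass.
TB (methods 1·2): 0.39 vs {0.16, 0.13} → pass.
0 of 2 fail.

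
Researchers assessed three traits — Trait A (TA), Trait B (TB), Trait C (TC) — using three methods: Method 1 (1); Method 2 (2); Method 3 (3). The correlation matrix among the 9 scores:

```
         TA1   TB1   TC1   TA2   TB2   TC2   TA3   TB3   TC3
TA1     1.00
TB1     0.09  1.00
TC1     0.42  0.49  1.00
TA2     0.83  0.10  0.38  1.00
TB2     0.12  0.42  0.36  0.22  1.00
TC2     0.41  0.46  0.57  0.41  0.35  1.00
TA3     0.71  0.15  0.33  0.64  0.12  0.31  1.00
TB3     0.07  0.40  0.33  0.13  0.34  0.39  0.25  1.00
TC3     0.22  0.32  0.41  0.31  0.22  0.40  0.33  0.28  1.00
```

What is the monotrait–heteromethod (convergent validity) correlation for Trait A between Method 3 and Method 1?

Same trait (TA), different methods: r(TA3, TA1) = 0.71.

0.71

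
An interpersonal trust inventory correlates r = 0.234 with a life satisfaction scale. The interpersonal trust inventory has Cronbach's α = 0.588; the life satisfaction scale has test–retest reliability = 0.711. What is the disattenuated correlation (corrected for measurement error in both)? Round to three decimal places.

0.362

r_true = r_obs / √(r_xx · r_yy) = 0.234 / √(0.588 × 0.711) = 0.234 / √0.418068 = 0.234 / 0.6466 ≈ 0.362.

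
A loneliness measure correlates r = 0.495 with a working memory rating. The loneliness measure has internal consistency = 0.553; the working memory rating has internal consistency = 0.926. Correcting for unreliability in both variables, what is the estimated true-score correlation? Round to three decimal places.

r_true = r_obs / √(r_xx · r_yy) = 0.495 / √(0.553 × 0.926) = 0.495 / √0.512078 = 0.495 / 0.7156 ≈ 0.692.

0.692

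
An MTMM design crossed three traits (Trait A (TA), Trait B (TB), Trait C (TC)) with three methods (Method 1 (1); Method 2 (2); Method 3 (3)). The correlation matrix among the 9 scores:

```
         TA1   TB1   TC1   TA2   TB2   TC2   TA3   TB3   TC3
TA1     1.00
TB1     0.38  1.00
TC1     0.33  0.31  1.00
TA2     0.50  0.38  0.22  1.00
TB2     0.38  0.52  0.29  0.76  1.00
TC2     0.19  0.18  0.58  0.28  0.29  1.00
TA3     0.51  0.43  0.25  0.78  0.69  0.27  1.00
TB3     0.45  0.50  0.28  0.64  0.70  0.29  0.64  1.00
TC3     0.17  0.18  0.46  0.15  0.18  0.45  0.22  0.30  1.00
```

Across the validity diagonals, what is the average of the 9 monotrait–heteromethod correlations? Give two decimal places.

Convergent values: 0.50, 0.51, 0.78, 0.52, 0.50, 0.70, 0.58, 0.46, 0.45; mean = 5.00/9 = 0.56.

0.56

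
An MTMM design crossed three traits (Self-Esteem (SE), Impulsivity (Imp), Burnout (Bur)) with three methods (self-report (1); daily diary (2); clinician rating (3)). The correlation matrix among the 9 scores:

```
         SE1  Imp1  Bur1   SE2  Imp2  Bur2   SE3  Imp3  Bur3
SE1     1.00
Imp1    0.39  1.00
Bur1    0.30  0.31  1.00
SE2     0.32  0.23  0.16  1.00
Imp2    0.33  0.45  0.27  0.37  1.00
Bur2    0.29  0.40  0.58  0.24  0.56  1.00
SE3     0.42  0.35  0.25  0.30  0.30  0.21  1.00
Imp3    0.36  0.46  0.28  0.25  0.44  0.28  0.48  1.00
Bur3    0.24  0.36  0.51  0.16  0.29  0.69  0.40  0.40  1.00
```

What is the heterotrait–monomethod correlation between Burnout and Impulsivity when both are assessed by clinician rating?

0.40

Different traits, same method: r(Bur3, Imp3) = 0.40.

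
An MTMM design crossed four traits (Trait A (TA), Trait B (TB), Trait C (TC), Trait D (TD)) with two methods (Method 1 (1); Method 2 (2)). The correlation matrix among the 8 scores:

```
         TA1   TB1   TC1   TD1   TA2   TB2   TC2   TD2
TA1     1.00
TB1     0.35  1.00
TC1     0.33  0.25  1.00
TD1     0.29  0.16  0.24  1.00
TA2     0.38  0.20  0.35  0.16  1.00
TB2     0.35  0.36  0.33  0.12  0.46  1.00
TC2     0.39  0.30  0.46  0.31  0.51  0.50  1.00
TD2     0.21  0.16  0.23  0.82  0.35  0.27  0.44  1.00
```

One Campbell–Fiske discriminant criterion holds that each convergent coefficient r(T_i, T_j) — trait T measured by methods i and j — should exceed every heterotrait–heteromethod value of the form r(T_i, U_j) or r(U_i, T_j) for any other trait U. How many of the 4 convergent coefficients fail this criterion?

1

Convergent coefficients and their comparison sets:
TA (methods 1·2): 0.38 vs {0.35, 0.20, 0.39, 0.35, 0.21, 0.16} → fail.
TB (methods 1·2): 0.36 vs {0.20, 0.35, 0.30, 0.33, 0.16, 0.12} → pass.
TC (methods 1·2): 0.46 vs {0.35, 0.39, 0.33, 0.30, 0.23, 0.31} → pass.
TD (methods 1·2): 0.82 vs {0.16, 0.21, 0.12, 0.16, 0.31, 0.23} → pass.
1 of 4 fail.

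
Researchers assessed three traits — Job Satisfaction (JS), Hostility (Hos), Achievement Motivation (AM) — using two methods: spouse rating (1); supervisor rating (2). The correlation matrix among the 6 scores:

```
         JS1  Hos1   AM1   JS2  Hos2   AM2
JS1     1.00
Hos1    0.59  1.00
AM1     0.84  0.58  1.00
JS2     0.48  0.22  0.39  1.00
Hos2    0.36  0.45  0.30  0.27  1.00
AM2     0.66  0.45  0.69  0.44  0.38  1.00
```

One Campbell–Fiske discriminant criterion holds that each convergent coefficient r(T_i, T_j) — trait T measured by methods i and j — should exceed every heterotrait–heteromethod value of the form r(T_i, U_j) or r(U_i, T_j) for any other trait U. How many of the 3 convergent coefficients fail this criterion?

Checking each validity diagonal entry against its comparison values:
JS (methods 1·2): 0.48 vs {0.36, 0.22, 0.66, 0.39} → fail.
Hos (methods 1·2): 0.45 vs {0.22, 0.36, 0.45, 0.30} → fail.
AM (methods 1·2): 0.69 vs {0.39, 0.66, 0.30, 0.45} → pass.
2 of 3 fail.

2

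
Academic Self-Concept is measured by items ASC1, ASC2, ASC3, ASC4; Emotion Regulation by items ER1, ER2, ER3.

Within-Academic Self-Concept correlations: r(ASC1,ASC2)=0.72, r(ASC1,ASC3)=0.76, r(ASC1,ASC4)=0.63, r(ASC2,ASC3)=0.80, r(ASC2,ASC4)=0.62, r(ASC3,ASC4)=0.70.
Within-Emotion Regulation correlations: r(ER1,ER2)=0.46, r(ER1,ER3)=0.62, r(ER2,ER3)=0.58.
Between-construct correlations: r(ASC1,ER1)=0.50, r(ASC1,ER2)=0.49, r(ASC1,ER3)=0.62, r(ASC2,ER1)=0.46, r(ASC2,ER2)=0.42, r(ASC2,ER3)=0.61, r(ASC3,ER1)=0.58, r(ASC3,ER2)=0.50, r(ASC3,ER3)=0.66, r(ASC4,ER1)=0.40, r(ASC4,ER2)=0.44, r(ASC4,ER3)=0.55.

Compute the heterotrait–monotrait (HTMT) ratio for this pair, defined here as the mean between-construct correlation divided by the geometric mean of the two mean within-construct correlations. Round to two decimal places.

0.83

Between-construct mean = 6.23/12 = 0.5192.
Mean within-ASC = 4.23/6 = 0.7050; mean within-ER = 1.66/3 = 0.5533.
Geometric mean = √(0.7050 × 0.5533) = 0.6246.
HTMT = 0.5192 / 0.6246 = 0.83.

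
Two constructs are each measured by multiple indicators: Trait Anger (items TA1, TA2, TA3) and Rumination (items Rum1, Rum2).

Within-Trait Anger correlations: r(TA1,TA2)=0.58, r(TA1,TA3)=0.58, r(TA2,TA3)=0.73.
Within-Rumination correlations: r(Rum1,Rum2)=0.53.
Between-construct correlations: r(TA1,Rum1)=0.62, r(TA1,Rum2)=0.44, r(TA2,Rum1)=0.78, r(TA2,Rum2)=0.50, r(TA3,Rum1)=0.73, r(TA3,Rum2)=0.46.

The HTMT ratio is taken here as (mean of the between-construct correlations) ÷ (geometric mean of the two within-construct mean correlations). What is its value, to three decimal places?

1.018

Between-construct mean = 3.53/6 = 0.5883.
Mean within-TA = 1.89/3 = 0.6300; mean within-Rum = 0.53/1 = 0.5300.
Geometric mean = √(0.6300 × 0.5300) = 0.5778.
HTMT = 0.5883 / 0.5778 = 1.018.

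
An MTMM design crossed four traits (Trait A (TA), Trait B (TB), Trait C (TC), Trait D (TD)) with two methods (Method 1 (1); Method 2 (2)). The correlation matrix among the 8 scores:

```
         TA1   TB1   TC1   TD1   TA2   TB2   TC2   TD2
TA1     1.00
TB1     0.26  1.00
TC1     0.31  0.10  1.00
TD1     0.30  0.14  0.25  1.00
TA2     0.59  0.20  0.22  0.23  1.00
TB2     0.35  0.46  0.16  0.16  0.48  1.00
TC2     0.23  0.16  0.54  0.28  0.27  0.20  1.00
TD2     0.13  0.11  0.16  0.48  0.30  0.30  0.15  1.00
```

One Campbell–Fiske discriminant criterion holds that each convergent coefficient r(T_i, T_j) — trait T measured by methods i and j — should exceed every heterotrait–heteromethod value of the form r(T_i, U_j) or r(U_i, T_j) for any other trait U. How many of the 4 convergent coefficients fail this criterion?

0

Each convergent coefficient versus the relevant comparison correlations:
TA (methods 1·2): 0.59 vs {0.35, 0.20, 0.23, 0.22, 0.13, 0.23} → pass.
TB (methods 1·2): 0.46 vs {0.20, 0.35, 0.16, 0.16, 0.11, 0.16} → pass.
TC (methods 1·2): 0.54 vs {0.22, 0.23, 0.16, 0.16, 0.16, 0.28} → pass.
TD (methods 1·2): 0.48 vs {0.23, 0.13, 0.16, 0.11, 0.28, 0.16} → pass.
0 of 4 fail.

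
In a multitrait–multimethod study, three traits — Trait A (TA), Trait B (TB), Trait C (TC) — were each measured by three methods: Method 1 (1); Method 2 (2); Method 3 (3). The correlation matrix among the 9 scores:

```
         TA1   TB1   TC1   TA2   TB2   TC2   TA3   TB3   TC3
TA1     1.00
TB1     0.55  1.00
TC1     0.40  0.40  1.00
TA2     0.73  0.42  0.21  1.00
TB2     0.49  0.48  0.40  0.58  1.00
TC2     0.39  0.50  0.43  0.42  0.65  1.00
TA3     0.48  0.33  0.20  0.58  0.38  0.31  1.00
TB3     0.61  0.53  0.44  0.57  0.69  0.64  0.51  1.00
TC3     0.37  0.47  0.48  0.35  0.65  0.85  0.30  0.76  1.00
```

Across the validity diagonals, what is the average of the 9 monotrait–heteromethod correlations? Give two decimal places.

0.58

Convergent values: 0.73, 0.48, 0.58, 0.48, 0.53, 0.69, 0.43, 0.48, 0.85; mean = 5.25/9 = 0.58.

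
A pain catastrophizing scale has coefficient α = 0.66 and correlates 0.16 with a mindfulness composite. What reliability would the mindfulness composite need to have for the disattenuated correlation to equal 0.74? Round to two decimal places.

0.07

r_true = r_obs / √(r_xx · r_yy) ⇒ 0.74 = 0.16 / √(0.66 · r_yy).
√(0.66 · r_yy) = 0.16 / 0.74 = 0.2162; 0.66 · r_yy = 0.0467; r_yy = 0.0467 / 0.66 ≈ 0.07.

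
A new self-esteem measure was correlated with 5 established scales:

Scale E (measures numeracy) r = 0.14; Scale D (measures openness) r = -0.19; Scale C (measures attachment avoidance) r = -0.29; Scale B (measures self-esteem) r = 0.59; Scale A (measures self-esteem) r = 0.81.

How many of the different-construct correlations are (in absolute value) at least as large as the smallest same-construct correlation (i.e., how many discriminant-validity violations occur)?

0

Convergent (same construct = self-esteem): Scale B, Scale A.
Smallest convergent = 0.59. Discriminant |r|: 0.14, 0.19, 0.29; count ≥ 0.59 → 0.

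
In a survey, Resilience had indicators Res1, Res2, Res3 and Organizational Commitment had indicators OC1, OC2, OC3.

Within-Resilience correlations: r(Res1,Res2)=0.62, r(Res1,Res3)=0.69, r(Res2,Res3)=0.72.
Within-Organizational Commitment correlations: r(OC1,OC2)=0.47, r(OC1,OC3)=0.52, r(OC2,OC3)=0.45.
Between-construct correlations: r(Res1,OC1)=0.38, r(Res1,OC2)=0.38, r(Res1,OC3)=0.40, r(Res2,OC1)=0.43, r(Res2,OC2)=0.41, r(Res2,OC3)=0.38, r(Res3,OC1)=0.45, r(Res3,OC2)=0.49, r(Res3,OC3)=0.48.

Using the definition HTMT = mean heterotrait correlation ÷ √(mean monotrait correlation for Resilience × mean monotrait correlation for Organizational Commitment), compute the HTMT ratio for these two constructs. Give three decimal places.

Between-construct mean = 3.80/9 = 0.4222.
Mean within-Res = 2.03/3 = 0.6767; mean within-OC = 1.44/3 = 0.4800.
Geometric mean = √(0.6767 × 0.4800) = 0.5699.
HTMT = 0.4222 / 0.5699 = 0.741.

0.741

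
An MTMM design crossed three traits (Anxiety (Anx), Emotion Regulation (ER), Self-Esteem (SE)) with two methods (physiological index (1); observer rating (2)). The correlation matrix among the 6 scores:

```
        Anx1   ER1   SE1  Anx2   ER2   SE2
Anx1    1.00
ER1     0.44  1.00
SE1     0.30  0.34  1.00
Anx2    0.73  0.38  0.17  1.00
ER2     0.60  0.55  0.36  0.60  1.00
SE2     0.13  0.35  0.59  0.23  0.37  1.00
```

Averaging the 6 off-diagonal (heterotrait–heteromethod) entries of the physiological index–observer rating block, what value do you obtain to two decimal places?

0.33

HTHM values (method 1 × method 2): 0.60, 0.13, 0.38, 0.35, 0.17, 0.36; mean = 1.99/6 = 0.33.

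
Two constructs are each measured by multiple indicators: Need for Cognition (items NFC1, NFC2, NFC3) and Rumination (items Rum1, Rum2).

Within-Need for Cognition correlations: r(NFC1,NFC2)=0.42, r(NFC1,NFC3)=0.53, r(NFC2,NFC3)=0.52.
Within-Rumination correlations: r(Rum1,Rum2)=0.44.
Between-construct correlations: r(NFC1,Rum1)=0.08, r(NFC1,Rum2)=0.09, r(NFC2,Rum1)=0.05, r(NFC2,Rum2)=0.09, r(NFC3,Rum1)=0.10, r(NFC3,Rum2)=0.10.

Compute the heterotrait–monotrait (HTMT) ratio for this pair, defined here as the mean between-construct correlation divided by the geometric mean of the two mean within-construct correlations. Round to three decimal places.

0.183

Mean heterotrait r = 0.51/6 = 0.0850.
Mean within-NFC = 1.47/3 = 0.4900; mean within-Rum = 0.44/1 = 0.4400.
Geometric mean = √(0.4900 × 0.4400) = 0.4643.
HTMT = 0.0850 / 0.4643 = 0.183.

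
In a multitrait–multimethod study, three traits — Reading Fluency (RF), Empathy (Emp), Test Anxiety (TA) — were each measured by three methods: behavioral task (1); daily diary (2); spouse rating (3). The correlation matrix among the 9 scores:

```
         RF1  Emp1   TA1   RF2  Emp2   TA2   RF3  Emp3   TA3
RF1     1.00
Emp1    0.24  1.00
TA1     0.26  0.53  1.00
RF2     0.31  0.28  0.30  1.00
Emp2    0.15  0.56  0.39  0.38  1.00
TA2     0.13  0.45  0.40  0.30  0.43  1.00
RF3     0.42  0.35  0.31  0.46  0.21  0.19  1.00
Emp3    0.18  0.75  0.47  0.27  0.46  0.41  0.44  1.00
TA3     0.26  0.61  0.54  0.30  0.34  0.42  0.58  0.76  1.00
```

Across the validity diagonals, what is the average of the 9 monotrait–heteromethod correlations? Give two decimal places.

0.48

Convergent values: 0.31, 0.42, 0.46, 0.56, 0.75, 0.46, 0.40, 0.54, 0.42; mean = 4.32/9 = 0.48.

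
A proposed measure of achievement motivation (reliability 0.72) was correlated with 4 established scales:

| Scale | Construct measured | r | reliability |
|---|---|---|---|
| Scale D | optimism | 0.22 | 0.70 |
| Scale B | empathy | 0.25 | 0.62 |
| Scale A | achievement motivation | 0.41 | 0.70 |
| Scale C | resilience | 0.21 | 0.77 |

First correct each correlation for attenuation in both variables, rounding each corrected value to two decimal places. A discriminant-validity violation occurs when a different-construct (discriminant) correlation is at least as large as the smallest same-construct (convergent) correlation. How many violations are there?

0

Disattenuated r (r / √(r_scale · r_new)):
  Scale D (disc): 0.22 / √(0.70·0.72) = 0.31
  Scale B (disc): 0.25 / √(0.62·0.72) = 0.37
  Scale A (conv): 0.41 / √(0.70·0.72) = 0.58
  Scale C (disc): 0.21 / √(0.77·0.72) = 0.28
Smallest convergent = 0.58. Discriminant values: 0.31, 0.37, 0.28; count ≥ 0.58 → 0.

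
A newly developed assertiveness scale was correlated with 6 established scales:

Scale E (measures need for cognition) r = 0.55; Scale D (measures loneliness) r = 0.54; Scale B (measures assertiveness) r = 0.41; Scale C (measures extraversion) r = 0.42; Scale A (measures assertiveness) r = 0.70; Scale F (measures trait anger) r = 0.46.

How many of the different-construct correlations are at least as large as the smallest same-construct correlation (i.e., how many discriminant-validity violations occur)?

Convergent (same construct = assertiveness): Scale B, Scale A.
Smallest convergent = 0.41. Discriminant values: 0.55, 0.54, 0.42, 0.46; count ≥ 0.41 → 4.

4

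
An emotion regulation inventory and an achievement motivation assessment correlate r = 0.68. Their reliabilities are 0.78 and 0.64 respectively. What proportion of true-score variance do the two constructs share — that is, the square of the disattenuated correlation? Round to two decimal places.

Disattenuated r = 0.68 / √(0.78 × 0.64) = 0.68 / 0.7065 = 0.9625.
Shared true-score variance = 0.9625² = 0.9264 ≈ 0.93.

0.93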